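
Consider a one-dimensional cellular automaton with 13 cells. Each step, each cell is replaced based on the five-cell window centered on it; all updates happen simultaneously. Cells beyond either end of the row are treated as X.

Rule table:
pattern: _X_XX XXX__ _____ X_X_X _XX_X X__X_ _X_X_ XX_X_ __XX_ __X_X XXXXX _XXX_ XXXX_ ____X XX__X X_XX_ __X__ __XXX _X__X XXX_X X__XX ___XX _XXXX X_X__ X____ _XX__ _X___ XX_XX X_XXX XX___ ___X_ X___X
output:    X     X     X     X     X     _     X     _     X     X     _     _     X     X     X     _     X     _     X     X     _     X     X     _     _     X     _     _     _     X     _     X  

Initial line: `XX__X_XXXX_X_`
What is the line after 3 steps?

XXX_XX_XXX_XX
_XX__X___X__X
__XX_X_X_XX__

__XX_X_X_XX__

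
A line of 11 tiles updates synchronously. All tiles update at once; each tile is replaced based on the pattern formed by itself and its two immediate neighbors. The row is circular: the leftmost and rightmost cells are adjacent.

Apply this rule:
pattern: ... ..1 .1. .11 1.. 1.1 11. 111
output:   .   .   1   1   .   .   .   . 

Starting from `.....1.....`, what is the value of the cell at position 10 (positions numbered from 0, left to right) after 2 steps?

.

.....1.....  (fixed point — unchanged through step 2)
position 10 holds .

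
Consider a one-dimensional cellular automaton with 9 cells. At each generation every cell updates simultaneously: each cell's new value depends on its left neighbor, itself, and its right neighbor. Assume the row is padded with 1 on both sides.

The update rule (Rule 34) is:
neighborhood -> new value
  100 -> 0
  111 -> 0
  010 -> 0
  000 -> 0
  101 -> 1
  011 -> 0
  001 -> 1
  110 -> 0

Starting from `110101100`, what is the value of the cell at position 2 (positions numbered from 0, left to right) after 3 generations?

1

001010001
010100010
101000101
position 2 holds 1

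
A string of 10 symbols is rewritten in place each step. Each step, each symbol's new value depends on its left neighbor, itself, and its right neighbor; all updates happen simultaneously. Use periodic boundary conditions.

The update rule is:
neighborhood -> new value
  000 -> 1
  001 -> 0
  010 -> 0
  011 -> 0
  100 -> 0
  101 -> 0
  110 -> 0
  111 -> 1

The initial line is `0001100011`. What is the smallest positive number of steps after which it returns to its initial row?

step 1: 0100001000
step 2: 0001100011

2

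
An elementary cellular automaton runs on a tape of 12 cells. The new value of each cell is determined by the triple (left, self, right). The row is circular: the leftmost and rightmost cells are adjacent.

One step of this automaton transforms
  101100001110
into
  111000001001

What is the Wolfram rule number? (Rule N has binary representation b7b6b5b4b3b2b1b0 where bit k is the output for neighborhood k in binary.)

44

position 9: 111 → 0  (bit 7 = 0)
position 3: 110 → 0  (bit 6 = 0)
position 1: 101 → 1  (bit 5 = 1)
position 4: 100 → 0  (bit 4 = 0)
position 2: 011 → 1  (bit 3 = 1)
position 0: 010 → 1  (bit 2 = 1)
position 7: 001 → 0  (bit 1 = 0)
position 5: 000 → 0  (bit 0 = 0)
bits b7..b0 = 00101100 = 44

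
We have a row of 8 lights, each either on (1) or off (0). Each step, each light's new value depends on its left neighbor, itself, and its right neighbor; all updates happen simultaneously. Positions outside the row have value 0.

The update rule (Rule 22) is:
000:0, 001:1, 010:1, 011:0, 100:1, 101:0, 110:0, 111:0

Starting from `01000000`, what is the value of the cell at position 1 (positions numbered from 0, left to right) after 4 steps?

step 1: 11100000
step 2: 00010000
step 3: 00111000
step 4: 01000100
position 1 holds 1

1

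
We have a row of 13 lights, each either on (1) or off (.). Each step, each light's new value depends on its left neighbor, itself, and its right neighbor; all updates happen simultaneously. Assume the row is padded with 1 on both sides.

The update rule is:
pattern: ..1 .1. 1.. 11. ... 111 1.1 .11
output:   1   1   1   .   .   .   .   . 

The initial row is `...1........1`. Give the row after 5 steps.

1.111......1.
.....1....11.
1...111..1...
.1.1...1111.1
.1.11.1......

.1.11.1......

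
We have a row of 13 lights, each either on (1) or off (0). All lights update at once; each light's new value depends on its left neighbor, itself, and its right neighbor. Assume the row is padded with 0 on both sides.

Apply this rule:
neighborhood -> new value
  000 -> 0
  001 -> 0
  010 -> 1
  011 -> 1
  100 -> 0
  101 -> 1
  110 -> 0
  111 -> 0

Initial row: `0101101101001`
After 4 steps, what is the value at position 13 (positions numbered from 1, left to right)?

0111011011001
0100110110001
0100101100001
0100111000001
position 13 holds 1

1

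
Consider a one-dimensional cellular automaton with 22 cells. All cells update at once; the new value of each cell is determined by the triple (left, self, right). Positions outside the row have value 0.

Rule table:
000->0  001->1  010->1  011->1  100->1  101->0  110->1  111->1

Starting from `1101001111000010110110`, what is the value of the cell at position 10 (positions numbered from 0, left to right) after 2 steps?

1101111111100110110111
1101111111111110110111
position 10 holds 1

1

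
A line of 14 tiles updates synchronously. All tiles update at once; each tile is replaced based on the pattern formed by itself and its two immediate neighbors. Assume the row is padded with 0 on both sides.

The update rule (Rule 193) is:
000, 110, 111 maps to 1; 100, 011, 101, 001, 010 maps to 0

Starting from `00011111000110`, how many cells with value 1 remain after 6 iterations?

7

11001111010010
01000111000000
00010011011111
11000001001111
01011100000111
00001101110011
count of 1: 7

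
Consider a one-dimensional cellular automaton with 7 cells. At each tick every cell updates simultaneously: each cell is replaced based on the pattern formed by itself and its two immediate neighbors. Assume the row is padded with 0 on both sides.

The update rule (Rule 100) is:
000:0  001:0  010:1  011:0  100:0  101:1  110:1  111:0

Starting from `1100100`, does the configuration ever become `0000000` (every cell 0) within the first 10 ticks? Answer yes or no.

0100100
0100100  (fixed point — unchanged through tick 10)
tick 10 is 0100100, still not uniform 0

no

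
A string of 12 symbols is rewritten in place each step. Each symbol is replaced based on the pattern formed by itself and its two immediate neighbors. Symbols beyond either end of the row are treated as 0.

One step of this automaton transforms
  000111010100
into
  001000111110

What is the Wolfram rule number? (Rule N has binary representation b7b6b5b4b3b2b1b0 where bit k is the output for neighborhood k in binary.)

position 4: 111 → 0  (bit 7 = 0)
position 5: 110 → 0  (bit 6 = 0)
position 6: 101 → 1  (bit 5 = 1)
position 10: 100 → 1  (bit 4 = 1)
position 3: 011 → 0  (bit 3 = 0)
position 7: 010 → 1  (bit 2 = 1)
position 2: 001 → 1  (bit 1 = 1)
position 0: 000 → 0  (bit 0 = 0)
bits b7..b0 = 00110110 = 54

54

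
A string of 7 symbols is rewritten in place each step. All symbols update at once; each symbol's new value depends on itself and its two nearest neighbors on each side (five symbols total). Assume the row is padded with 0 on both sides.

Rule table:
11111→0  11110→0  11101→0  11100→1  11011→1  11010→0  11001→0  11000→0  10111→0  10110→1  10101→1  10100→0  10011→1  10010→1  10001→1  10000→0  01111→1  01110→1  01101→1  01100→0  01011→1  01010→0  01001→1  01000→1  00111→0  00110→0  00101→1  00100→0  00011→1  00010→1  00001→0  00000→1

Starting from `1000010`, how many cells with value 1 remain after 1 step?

step 1: 0100101
count of 1: 3

3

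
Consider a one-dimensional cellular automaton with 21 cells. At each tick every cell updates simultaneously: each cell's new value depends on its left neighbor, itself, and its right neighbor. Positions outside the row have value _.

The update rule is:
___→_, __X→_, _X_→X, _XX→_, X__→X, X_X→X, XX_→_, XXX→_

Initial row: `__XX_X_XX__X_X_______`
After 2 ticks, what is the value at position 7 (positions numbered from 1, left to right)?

____XXX__X_XXXX______
_______X_XX____X_____
position 7 holds _

_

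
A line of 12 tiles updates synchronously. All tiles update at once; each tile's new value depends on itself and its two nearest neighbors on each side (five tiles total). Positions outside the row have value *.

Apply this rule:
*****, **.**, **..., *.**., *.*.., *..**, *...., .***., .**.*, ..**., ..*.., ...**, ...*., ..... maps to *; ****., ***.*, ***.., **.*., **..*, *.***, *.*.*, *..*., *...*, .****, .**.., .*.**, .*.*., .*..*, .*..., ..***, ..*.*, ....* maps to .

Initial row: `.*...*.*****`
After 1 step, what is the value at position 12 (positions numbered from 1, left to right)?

.*..*....***
position 12 holds *

*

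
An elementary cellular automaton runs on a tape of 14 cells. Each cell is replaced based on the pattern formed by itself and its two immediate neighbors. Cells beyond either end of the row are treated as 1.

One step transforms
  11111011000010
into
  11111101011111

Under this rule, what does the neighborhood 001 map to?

1

At position 11 the neighborhood is 001; the next row has 1 there.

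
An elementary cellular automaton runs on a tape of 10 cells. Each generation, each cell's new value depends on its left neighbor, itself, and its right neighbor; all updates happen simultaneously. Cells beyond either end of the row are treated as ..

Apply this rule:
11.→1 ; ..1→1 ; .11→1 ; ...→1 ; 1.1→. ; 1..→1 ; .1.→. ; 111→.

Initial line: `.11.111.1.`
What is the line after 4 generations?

generation 1: 111.1.1..1
generation 2: 1.1....11.
generation 3: ...1111111
generation 4: 1111.....1

1111.....1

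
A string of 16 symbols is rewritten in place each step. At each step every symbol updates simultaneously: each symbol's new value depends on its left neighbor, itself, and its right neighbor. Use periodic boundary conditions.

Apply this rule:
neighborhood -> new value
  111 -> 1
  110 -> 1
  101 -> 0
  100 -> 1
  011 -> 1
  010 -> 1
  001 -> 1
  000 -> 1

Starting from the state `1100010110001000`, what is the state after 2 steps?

1111110111111111
1111110111111111

1111110111111111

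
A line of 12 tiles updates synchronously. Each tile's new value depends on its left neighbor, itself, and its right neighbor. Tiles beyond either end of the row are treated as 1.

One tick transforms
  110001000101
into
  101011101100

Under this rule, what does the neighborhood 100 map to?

At position 2 the neighborhood is 100; the next row has 1 there.

1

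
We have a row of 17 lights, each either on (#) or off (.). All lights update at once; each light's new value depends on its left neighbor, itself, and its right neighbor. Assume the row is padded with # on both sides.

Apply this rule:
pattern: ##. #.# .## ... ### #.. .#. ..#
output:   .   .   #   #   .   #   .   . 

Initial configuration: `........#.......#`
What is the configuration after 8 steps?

........###.#...#

#######..######.#
.......#.#......#
######....#####.#
......###.#.....#
#####.#....####.#
.......###.#....#
######.#....###.#
........###.#...#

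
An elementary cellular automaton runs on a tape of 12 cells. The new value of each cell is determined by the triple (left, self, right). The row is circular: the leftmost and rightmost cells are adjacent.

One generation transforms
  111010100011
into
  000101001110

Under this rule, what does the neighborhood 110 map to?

0

At position 2 the neighborhood is 110; the next row has 0 there.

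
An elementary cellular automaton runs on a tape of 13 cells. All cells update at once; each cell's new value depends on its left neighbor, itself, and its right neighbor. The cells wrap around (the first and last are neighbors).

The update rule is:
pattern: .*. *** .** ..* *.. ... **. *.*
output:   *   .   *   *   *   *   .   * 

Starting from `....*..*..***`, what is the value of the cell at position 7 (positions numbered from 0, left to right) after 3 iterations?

*

***********..
*..........**
.***********.
position 7 holds *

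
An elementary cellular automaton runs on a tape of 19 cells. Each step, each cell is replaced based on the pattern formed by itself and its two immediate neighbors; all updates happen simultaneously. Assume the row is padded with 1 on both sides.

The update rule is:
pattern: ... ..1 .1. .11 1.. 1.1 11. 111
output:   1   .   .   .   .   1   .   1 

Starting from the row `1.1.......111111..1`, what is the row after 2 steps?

step 1: .1..11111..1111....
step 2: 1....111....11..11.

1....111....11..11.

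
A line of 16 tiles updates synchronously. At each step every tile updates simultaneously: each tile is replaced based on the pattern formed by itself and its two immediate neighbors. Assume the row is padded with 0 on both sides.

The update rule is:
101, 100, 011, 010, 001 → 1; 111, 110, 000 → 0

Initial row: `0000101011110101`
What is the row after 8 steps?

1111011101011010

0001111110001111
0011000001011000
0110100011110100
1101110110001110
1011001101011001
1110111011110111
1001100110001100
1111011101011010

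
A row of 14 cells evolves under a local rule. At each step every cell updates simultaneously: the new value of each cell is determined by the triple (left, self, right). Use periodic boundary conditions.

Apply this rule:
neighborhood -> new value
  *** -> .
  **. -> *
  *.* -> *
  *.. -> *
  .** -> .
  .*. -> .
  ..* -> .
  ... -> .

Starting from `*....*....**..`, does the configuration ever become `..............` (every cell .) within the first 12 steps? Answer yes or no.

step 1: .*....*....**.
step 2: ..*....*....**
step 3: *..*....*....*
step 4: **..*....*....
step 5: .**..*....*...
step 6: ..**..*....*..
step 7: ...**..*....*.
step 8: ....**..*....*
step 9: *....**..*....
step 10: .*....**..*...
step 11: ..*....**..*..
step 12: ...*....**..*.
step 12 is ...*....**..*., still not uniform .

no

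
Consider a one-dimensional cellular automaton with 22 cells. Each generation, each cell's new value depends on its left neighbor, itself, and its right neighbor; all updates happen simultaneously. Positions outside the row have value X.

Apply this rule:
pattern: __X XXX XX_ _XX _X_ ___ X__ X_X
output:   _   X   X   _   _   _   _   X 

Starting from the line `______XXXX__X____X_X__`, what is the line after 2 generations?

________XX____________

_______XXX________X___
________XX____________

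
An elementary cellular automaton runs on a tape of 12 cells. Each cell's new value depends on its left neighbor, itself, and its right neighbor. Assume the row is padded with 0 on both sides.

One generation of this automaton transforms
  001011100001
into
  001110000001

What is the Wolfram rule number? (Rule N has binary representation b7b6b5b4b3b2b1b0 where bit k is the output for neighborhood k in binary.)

44

position 5: 111 → 0  (bit 7 = 0)
position 6: 110 → 0  (bit 6 = 0)
position 3: 101 → 1  (bit 5 = 1)
position 7: 100 → 0  (bit 4 = 0)
position 4: 011 → 1  (bit 3 = 1)
position 2: 010 → 1  (bit 2 = 1)
position 1: 001 → 0  (bit 1 = 0)
position 0: 000 → 0  (bit 0 = 0)
bits b7..b0 = 00101100 = 44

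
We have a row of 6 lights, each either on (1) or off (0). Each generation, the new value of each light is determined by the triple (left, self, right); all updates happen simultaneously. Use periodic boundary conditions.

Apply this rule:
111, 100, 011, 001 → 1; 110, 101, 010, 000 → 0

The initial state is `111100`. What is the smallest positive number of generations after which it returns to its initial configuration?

111011
110011
101111
001111
111110
111100

6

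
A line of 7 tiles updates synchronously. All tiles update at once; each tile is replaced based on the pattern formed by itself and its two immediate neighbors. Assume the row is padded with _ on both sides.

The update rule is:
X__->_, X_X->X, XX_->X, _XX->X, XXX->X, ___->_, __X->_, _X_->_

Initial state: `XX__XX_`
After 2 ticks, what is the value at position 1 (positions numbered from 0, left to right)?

tick 1: XX__XX_  (fixed point — unchanged through tick 2)
position 1 holds X

X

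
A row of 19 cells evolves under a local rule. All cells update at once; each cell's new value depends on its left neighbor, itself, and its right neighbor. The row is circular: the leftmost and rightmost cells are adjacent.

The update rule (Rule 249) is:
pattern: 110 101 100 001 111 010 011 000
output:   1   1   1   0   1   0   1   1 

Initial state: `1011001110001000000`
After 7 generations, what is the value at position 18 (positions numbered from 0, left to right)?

1

0111101111100111110
0111111111110111111
1111111111111111111
1111111111111111111  (fixed point — unchanged through generation 7)
position 18 holds 1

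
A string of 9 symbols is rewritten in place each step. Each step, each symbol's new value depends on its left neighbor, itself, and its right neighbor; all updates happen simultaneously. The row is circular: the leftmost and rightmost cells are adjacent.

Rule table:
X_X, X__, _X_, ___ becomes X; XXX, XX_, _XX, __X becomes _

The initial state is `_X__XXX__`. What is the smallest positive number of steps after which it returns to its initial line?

_XX____XX
X__XXX___
XX____XX_
__XXX___X
X____XX_X
_XXX___X_
____XX_XX
XXX___X__
___XX_XX_
XX___X__X
__XX_XX__
X___X__XX
_XX_XX___
___X__XXX
XX_XX____
__X__XXX_
X_XX____X
_X__XXX__

18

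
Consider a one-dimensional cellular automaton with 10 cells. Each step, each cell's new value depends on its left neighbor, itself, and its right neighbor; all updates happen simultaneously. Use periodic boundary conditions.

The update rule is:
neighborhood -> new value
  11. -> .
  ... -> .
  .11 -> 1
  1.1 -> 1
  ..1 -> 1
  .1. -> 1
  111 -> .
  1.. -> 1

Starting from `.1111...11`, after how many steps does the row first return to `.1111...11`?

11...1.11.
1.1.1111.1
.1111...11

3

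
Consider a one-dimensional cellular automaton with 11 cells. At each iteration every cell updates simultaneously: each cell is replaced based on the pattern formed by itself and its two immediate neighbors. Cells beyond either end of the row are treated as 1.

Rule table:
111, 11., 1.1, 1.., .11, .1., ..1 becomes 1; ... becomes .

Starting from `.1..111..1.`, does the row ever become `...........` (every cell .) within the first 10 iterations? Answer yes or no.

no

iteration 1: 11111111111
iteration 2: 11111111111  (fixed point — unchanged through iteration 10)
iteration 10 is 11111111111, still not uniform .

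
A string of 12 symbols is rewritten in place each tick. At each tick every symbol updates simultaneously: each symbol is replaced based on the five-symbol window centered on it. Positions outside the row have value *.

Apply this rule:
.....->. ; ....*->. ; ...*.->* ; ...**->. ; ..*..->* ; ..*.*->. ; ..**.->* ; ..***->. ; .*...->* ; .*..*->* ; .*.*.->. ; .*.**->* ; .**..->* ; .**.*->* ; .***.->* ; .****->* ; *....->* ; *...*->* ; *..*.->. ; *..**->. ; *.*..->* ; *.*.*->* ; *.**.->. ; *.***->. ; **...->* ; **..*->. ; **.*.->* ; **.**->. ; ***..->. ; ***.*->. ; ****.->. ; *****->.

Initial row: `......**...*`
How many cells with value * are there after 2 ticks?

**....****..
..**...*....
count of *: 3

3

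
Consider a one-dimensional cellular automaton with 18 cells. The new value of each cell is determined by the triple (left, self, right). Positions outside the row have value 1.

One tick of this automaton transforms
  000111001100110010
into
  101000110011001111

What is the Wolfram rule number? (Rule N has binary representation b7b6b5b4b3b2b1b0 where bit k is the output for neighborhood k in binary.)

54

position 4: 111 → 0  (bit 7 = 0)
position 5: 110 → 0  (bit 6 = 0)
position 17: 101 → 1  (bit 5 = 1)
position 0: 100 → 1  (bit 4 = 1)
position 3: 011 → 0  (bit 3 = 0)
position 16: 010 → 1  (bit 2 = 1)
position 2: 001 → 1  (bit 1 = 1)
position 1: 000 → 0  (bit 0 = 0)
bits b7..b0 = 00110110 = 54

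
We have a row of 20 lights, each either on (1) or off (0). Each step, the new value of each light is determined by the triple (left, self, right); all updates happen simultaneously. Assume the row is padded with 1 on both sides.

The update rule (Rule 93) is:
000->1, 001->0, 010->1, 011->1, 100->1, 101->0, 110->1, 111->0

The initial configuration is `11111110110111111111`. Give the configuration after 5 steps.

00000010110100000000
11111010110111111110
00001010110100000010
11101010110111111010
00101010110100001010

00101010110100001010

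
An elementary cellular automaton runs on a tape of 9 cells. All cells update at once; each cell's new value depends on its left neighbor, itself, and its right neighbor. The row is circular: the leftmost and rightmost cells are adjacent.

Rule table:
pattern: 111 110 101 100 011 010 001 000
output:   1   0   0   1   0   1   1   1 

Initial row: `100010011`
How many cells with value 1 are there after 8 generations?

011111101
001111001
110110111
100000011
011111101  (repeats generation 1; period 4)
generation 8: 100000011
count of 1: 3

3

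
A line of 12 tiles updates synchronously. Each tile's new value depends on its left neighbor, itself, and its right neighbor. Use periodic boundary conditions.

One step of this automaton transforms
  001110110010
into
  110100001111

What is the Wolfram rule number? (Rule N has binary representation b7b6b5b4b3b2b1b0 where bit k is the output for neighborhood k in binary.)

position 3: 111 → 1  (bit 7 = 1)
position 4: 110 → 0  (bit 6 = 0)
position 5: 101 → 0  (bit 5 = 0)
position 8: 100 → 1  (bit 4 = 1)
position 2: 011 → 0  (bit 3 = 0)
position 10: 010 → 1  (bit 2 = 1)
position 1: 001 → 1  (bit 1 = 1)
position 0: 000 → 1  (bit 0 = 1)
bits b7..b0 = 10010111 = 151

151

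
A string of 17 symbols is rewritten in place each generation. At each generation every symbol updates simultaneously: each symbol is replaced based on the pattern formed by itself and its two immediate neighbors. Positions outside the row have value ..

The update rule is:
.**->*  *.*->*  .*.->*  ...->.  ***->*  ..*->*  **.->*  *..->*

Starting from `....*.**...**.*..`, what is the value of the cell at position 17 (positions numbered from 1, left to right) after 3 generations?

*

...******.******.
..***************
.****************
position 17 holds *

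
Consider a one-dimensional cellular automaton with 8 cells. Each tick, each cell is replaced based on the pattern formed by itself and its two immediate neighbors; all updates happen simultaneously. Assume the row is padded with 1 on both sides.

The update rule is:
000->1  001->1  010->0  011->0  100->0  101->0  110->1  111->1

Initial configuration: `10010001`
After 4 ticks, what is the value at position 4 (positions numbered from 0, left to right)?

tick 1: 10100110
tick 2: 10001010
tick 3: 10110000
tick 4: 10010111
position 4 holds 0

0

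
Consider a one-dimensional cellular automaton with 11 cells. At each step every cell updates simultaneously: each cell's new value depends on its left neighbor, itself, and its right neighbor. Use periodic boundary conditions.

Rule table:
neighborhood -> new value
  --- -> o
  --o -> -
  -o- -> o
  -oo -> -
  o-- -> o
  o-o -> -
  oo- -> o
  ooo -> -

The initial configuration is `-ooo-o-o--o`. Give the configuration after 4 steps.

-o-o--o-ooo

---o-o-oo-o
oo-o-o--o-o
-o-o-oo-o--
-o-o--o-ooo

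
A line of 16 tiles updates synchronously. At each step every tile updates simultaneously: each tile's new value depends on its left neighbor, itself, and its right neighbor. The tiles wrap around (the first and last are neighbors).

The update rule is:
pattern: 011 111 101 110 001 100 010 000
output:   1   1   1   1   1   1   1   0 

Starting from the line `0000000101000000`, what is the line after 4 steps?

0001111111111100

0000001111100000
0000011111110000
0000111111111000
0001111111111100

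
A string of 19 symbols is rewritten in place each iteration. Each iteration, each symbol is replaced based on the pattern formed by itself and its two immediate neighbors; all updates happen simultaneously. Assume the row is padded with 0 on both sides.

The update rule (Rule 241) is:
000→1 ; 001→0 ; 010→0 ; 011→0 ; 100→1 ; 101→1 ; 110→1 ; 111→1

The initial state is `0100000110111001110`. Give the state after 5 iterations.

iteration 1: 0011110011011100111
iteration 2: 1001111001101110011
iteration 3: 0100111100110111001
iteration 4: 0010011110011011100
iteration 5: 1001001111001101111

1001001111001101111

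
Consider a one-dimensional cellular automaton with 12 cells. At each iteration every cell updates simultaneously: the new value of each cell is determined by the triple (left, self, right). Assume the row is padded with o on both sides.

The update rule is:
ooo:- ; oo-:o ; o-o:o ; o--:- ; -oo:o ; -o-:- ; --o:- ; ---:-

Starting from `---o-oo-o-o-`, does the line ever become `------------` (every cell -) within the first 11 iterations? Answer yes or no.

no

iteration 1: ----oooo-o-o
iteration 2: ----o--oo-oo
iteration 3: -------oooo-
iteration 4: -------o--oo
iteration 5: ----------o-
iteration 6: -----------o
iteration 7: -----------o  (fixed point — unchanged through iteration 11)
iteration 11 is -----------o, still not uniform -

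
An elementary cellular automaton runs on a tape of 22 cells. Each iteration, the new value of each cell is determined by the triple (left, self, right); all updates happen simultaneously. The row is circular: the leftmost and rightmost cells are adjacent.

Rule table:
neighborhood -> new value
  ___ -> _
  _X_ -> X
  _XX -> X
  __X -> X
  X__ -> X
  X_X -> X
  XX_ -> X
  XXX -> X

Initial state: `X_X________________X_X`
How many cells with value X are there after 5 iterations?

XXXX______________XXXX
XXXXX____________XXXXX
XXXXXX__________XXXXXX
XXXXXXX________XXXXXXX
XXXXXXXX______XXXXXXXX
count of X: 16

16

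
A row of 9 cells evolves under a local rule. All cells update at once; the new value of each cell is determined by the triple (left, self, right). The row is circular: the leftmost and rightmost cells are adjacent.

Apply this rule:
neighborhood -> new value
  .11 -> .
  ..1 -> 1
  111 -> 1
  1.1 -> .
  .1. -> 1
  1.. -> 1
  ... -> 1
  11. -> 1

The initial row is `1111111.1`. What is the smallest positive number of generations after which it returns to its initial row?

18

generation 1: 1111111..
generation 2: .11111111
generation 3: ..1111111
generation 4: 11.111111
generation 5: 11..11111
generation 6: 1111.1111
generation 7: 1111..111
generation 8: 111111.11
generation 9: 111111..1
generation 10: 11111111.
generation 11: .1111111.
generation 12: 1.1111111
generation 13: 1..111111
generation 14: 111.11111
generation 15: 111..1111
generation 16: 11111.111
generation 17: 11111..11
generation 18: 1111111.1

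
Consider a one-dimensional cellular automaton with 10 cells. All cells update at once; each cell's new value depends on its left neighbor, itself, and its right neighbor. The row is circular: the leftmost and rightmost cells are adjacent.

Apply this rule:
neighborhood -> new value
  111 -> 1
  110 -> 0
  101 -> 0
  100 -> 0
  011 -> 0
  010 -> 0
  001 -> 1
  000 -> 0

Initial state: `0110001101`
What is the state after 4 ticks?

0010000000

tick 1: 0000010000
tick 2: 0000100000
tick 3: 0001000000
tick 4: 0010000000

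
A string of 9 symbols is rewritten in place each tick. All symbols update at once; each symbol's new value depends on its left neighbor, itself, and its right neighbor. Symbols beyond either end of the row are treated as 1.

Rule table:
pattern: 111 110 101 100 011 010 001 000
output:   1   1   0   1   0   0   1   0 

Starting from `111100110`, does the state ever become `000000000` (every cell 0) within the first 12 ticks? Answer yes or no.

111111010
111111000
111111101
111111100
111111111
111111111  (fixed point — unchanged through tick 12)
tick 12 is 111111111, still not uniform 0

no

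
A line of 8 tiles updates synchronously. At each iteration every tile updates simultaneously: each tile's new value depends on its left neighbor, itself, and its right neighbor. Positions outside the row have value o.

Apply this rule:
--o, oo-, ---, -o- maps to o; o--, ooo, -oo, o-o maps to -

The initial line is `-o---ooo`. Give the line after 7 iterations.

iteration 1: -o-oo---
iteration 2: -o--o-oo
iteration 3: -o-oo---  (repeats iteration 1; period 2)
iteration 7: -o-oo---

-o-oo---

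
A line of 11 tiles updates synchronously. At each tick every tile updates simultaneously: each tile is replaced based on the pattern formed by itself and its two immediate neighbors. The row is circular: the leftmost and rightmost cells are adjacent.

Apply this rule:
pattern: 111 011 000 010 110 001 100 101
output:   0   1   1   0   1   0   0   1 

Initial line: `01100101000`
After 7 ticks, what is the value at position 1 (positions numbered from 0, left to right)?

0

tick 1: 01100010011
tick 2: 11101000011
tick 3: 00110011010
tick 4: 10110011100
tick 5: 01110010100
tick 6: 01010001001
tick 7: 10100100000
position 1 holds 0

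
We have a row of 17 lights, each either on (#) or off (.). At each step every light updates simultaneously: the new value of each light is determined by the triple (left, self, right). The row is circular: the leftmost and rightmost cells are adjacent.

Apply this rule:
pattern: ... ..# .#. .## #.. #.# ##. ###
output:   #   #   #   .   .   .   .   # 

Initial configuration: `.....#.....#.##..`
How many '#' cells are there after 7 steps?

######.#####....#
#####...###..###.
.###..##.#..#.#..
#.#..#...#.##.#.#
..#.##.###....#..
###.....#..####.#
##..#####.#.##...
count of #: 10

10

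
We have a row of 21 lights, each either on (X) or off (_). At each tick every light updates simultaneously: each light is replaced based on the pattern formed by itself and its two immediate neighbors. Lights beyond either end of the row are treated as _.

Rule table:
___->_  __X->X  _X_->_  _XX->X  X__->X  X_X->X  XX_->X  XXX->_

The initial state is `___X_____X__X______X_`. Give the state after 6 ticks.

__X_X___X_XX_X____X_X
_X_X_X_X_XXXX_X__X_X_
X_X_X_X_XX__XX_XX_X_X
_X_X_X_XXXXXXXXXXX_X_
X_X_X_XX_________XX_X
_X_X_XXXX_______XXXX_

_X_X_XXXX_______XXXX_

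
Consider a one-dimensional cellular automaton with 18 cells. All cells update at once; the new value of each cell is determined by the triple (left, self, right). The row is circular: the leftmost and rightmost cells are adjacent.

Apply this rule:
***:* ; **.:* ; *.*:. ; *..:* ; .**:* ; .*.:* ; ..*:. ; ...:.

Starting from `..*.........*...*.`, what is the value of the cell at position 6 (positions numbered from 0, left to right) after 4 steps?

*

..**........**..**
*.***.......***.**
*.****......***.**
*.*****.....***.**
position 6 holds *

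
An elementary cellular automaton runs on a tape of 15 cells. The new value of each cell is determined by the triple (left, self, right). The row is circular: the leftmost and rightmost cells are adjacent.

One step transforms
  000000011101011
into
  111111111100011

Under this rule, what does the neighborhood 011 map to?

At position 7 the neighborhood is 011; the next row has 1 there.

1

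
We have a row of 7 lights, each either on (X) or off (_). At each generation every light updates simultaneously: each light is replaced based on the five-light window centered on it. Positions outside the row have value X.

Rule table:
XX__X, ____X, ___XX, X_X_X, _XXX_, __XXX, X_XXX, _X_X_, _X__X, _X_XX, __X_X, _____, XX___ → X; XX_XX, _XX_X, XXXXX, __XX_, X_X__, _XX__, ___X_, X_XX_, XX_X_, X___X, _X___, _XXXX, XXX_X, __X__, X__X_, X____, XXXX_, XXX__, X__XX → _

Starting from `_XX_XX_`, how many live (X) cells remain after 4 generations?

3

_______
X_XXXXX
__X____
X____XX
count of X: 3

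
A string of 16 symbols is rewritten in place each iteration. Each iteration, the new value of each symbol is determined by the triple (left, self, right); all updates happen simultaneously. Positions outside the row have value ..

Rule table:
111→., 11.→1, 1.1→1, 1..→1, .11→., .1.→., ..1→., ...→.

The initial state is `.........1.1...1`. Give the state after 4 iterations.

..........1.1...
...........1.1..
............1.1.
.............1.1

.............1.1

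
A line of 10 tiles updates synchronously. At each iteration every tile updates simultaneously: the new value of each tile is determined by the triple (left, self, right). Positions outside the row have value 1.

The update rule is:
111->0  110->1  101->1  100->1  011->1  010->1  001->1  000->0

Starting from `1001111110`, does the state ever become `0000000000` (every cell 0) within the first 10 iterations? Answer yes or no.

1111000011
0001100110
1011111111
1110000000
0011000001
1111100011
0000110110
1001111111
1111000000
0001100001
iteration 10 is 0001100001, still not uniform 0

no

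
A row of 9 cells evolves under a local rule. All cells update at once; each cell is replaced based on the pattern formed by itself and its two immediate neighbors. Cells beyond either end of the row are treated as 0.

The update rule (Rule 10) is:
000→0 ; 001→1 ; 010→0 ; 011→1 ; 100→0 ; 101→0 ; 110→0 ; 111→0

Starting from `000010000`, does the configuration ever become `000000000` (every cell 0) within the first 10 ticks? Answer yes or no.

tick 1: 000100000
tick 2: 001000000
tick 3: 010000000
tick 4: 100000000
tick 5: 000000000
all cells are 0 at tick 5

yes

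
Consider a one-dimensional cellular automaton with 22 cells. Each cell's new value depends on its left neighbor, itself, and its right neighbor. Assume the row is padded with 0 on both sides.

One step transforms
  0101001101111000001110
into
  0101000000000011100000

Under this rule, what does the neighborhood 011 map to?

At position 6 the neighborhood is 011; the next row has 0 there.

0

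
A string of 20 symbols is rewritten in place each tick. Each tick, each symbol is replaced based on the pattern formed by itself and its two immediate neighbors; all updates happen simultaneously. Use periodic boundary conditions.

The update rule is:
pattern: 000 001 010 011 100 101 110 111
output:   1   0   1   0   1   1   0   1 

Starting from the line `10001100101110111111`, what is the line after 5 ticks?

11001001001011011101

01100010110101011111
10011011001111101110
11000100100111010101
10110110110010111110
11001001001011011101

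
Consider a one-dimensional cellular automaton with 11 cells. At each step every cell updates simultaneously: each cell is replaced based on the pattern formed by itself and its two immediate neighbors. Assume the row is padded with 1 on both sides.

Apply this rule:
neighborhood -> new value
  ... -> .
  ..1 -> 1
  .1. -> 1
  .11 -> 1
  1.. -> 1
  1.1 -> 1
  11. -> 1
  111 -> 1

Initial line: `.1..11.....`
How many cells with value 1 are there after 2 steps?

10

1111111...1
11111111.11
count of 1: 10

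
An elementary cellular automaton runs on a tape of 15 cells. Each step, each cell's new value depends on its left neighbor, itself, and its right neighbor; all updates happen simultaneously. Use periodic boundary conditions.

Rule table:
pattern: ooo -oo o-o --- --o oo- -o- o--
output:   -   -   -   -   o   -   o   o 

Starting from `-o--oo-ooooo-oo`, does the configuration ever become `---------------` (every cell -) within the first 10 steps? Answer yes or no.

-ooo-----------
o---o----------
oo-ooo--------o
------o------o-
-----ooo----ooo
o---o---o--o---
oo-ooo-oooooo-o
---------------
all cells are - at step 8

yes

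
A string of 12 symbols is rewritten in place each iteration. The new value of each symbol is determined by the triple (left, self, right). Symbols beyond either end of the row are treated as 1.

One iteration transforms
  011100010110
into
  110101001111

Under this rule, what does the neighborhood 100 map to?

At position 4 the neighborhood is 100; the next row has 0 there.

0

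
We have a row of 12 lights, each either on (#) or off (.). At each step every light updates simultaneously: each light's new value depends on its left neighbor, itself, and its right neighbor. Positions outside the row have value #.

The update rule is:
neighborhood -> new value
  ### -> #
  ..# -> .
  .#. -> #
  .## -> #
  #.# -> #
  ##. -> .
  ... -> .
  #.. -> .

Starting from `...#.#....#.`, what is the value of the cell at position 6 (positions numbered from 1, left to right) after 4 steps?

.

...###....##
...##.....##
...#......##
...#......##
position 6 holds .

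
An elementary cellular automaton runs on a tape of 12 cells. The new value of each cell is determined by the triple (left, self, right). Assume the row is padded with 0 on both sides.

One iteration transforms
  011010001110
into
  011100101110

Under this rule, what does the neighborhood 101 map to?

At position 3 the neighborhood is 101; the next row has 1 there.

1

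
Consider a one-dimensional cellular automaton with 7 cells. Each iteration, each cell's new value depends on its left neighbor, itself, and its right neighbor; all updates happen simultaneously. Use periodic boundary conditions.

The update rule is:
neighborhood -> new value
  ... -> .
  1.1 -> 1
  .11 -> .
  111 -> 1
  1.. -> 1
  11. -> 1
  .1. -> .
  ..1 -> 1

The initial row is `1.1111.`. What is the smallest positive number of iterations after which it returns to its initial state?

7

.1.1111
1.1.111
11.1.11
111.1.1
1111.1.
.1111.1
1.1111.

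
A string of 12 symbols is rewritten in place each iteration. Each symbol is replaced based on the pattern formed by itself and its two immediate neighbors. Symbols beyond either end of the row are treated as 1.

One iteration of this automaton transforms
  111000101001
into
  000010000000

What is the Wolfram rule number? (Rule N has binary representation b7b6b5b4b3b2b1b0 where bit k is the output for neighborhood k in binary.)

1

position 0: 111 → 0  (bit 7 = 0)
position 2: 110 → 0  (bit 6 = 0)
position 7: 101 → 0  (bit 5 = 0)
position 3: 100 → 0  (bit 4 = 0)
position 11: 011 → 0  (bit 3 = 0)
position 6: 010 → 0  (bit 2 = 0)
position 5: 001 → 0  (bit 1 = 0)
position 4: 000 → 1  (bit 0 = 1)
bits b7..b0 = 00000001 = 1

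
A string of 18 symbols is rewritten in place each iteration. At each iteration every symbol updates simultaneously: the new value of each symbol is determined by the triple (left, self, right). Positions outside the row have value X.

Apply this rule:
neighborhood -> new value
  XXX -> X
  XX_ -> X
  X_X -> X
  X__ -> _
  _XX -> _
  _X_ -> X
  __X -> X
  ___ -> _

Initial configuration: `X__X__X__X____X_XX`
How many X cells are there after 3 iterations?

14

X_XX_XX_XX___XXX_X
XX_XX_XX_X__X_XXX_
XXX_XX_XXX_XXX_XXX
count of X: 14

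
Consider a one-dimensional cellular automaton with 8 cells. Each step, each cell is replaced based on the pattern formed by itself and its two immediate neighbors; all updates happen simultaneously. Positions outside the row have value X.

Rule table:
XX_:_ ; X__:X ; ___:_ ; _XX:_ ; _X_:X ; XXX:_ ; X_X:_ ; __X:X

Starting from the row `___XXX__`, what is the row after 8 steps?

X_X___XX
__XX_X__
XX___XXX
__X_X___
XXX_XX_X
________
X______X
_X____X_

_X____X_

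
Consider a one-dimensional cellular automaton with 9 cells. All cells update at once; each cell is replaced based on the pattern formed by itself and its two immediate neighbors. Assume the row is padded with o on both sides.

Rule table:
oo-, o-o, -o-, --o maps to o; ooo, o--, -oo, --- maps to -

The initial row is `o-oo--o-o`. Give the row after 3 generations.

oo-o-ooo-
-oooo--oo
o---o-o--

o---o-o--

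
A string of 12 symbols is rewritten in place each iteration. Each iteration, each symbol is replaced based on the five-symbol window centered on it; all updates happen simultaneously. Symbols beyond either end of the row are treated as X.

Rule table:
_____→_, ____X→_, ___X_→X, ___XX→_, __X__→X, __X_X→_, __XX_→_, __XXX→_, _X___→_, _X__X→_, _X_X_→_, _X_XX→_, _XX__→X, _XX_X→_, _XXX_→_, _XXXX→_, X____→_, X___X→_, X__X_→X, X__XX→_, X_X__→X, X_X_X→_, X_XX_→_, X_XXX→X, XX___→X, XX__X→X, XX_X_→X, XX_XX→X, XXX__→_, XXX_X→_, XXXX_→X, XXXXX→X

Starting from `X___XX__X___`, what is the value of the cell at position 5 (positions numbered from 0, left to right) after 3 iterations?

iteration 1: _X___XXXX___
iteration 2: XX_____X_X__
iteration 3: X_X___X__X__
position 5 holds _

_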